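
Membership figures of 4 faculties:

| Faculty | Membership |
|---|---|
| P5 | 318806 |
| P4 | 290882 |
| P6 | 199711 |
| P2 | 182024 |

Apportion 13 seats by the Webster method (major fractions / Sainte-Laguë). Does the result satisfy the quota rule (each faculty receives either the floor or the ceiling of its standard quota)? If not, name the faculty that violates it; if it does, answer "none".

none

Standard quotas: P5 4.180, P4 3.814, P6 2.619, P2 2.387.
Webster allocation: P5 4, P4 4, P6 3, P2 2.
Every allocation lies between the lower and upper quota.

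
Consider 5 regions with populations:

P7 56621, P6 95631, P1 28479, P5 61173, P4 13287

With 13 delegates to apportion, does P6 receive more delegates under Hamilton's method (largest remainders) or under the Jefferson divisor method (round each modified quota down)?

Jefferson

Hamilton: P7 3, P6 5, P1 1, P5 3, P4 1.
Jefferson: P7 3, P6 6, P1 1, P5 3, P4 0.
P6 gets 5 under Hamilton and 6 under Jefferson.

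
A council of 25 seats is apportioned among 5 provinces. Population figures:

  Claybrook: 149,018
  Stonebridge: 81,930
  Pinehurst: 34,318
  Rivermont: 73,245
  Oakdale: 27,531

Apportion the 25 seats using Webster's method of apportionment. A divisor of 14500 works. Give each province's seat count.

Claybrook 10, Stonebridge 6, Pinehurst 2, Rivermont 5, Oakdale 2

With modified divisor 14500: modified quotas Claybrook 10.277, Stonebridge 5.650, Pinehurst 2.367, Rivermont 5.051, Oakdale 1.899.
Rounding to the nearest integer: Claybrook 10, Stonebridge 6, Pinehurst 2, Rivermont 5, Oakdale 2 (total 25).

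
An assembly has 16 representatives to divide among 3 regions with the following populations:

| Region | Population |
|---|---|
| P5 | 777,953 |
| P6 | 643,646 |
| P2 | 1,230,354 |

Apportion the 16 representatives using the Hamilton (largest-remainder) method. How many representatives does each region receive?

P5=5, P6=4, P2=7

The standard divisor is 2651953/16 ≈ 165747.062.
Standard quotas: P5 4.6936, P6 3.8833, P2 7.4231.
Lower quotas: P5 4, P6 3, P2 7 (sum 14, leaving 2 seats).
Remainders in descending order: P6 0.8833, P5 0.6936, P2 0.4231.
The surplus seats go to P6, P5.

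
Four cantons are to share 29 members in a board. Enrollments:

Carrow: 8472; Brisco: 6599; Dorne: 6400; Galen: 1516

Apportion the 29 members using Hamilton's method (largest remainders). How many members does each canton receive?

Carrow=11, Brisco=8, Dorne=8, Galen=2

The standard divisor is 22987/29 ≈ 792.655.
Standard quotas: Carrow 10.6881, Brisco 8.3252, Dorne 8.0741, Galen 1.9126.
Lower quotas: Carrow 10, Brisco 8, Dorne 8, Galen 1 (sum 27, leaving 2 seats).
Remainders in descending order: Galen 0.9126, Carrow 0.6881, Brisco 0.3252, Dorne 0.0741.
The surplus seats go to Galen, Carrow.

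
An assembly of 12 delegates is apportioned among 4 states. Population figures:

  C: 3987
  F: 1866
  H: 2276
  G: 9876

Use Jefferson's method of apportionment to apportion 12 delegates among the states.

C 3, F 1, H 1, G 7

Standard divisor 18005/12 ≈ 1500.417; standard quotas: C 2.657, F 1.244, H 1.517, G 6.582.
Rounding down gives 2, 1, 1, 6 = 10 seats, so the divisor must be adjusted.
With modified divisor 1300: modified quotas C 3.067, F 1.435, H 1.751, G 7.597.
Rounding down: C 3, F 1, H 1, G 7 (total 12).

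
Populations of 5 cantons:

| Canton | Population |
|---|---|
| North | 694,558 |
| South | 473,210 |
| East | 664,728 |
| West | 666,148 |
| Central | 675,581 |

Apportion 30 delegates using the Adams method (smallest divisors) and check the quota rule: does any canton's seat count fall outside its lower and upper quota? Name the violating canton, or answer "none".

none

Standard quotas: North 6.564, South 4.472, East 6.282, West 6.296, Central 6.385.
Adams allocation: North 7, South 5, East 6, West 6, Central 6.
Every allocation lies between the lower and upper quota.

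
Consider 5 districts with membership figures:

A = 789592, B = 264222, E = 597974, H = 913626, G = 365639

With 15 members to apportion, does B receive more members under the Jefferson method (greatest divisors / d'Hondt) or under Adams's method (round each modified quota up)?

Jefferson: A 4, B 1, E 3, H 5, G 2.
Adams: A 4, B 2, E 3, H 4, G 2.
B gets 1 under Jefferson and 2 under Adams.

Adams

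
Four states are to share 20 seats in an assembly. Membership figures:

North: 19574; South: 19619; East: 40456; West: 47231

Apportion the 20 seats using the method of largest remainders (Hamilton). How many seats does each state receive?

Total 126880; standard divisor 126880/20 = 6344.
Standard quotas: North 3.0854, South 3.0925, East 6.3770, West 7.4450.
Lower quotas: North 3, South 3, East 6, West 7 (sum 19, leaving 1 seat).
Remainders in descending order: West 0.4450, East 0.3770, South 0.0925, North 0.0854.
The surplus seat goes to West.

North=3, South=3, East=6, West=8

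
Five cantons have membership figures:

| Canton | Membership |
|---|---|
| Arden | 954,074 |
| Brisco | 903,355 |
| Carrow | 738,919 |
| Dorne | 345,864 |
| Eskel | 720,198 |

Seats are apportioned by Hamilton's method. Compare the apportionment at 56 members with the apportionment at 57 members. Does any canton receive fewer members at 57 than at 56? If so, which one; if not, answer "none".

none

At 56 seats: Arden 15, Brisco 14, Carrow 11, Dorne 5, Eskel 11.
At 57 seats: Arden 15, Brisco 14, Carrow 12, Dorne 5, Eskel 11.
No canton's allocation decreased.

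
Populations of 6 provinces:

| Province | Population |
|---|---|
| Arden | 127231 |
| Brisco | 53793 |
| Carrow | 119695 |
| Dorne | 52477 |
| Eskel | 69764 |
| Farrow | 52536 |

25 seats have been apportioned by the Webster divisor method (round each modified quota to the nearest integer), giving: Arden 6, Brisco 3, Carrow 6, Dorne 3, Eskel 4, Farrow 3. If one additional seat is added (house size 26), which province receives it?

Arden

Priority for the next seat is population ÷ (current seats + 0.5).
Priorities: Arden 19574.000, Brisco 15369.429, Carrow 18414.615, Dorne 14993.429, Eskel 15503.111, Farrow 15010.286.
Highest priority: Arden.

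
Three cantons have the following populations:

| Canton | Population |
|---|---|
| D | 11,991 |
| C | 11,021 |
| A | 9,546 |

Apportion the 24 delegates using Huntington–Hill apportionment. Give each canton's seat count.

With divisor 1356: modified quotas D 8.843, C 8.128, A 7.040.
Geometric-mean thresholds: D √(8·9)=8.485, C √(8·9)=8.485, A √(7·8)=7.483.
Each quota rounded against its threshold gives D 9, C 8, A 7 (total 24).

D: 9, C: 8, A: 7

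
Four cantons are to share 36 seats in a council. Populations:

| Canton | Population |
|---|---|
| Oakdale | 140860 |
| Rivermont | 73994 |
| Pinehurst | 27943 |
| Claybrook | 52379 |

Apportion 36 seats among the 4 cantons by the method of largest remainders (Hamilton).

Oakdale: 17; Rivermont: 9; Pinehurst: 4; Claybrook: 6

The standard divisor is 295176/36 ≈ 8199.333.
Standard quotas: Oakdale 17.1794, Rivermont 9.0244, Pinehurst 3.4080, Claybrook 6.3882.
Lower quotas: Oakdale 17, Rivermont 9, Pinehurst 3, Claybrook 6 (sum 35, leaving 1 seat).
Remainders in descending order: Pinehurst 0.4080, Claybrook 0.3882, Oakdale 0.1794, Rivermont 0.0244.
The surplus seat goes to Pinehurst.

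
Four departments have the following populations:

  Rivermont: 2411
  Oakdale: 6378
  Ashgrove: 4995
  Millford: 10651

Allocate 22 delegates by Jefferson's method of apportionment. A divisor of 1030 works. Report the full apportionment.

Rivermont 2, Oakdale 6, Ashgrove 4, Millford 10

With modified divisor 1030: modified quotas Rivermont 2.341, Oakdale 6.192, Ashgrove 4.850, Millford 10.341.
Rounding down: Rivermont 2, Oakdale 6, Ashgrove 4, Millford 10 (total 22).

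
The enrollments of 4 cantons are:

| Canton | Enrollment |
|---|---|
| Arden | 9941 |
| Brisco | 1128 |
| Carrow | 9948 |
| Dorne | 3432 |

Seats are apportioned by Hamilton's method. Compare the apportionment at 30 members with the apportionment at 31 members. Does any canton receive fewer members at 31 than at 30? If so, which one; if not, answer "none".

Brisco

At 30 seats: Arden 12, Brisco 2, Carrow 12, Dorne 4.
At 31 seats: Arden 13, Brisco 1, Carrow 13, Dorne 4.
Brisco drops from 2 to 1.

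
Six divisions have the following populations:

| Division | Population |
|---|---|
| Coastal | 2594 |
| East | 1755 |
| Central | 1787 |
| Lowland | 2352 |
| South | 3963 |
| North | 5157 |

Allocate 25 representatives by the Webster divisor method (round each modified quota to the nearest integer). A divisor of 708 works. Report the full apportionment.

With modified divisor 708: modified quotas Coastal 3.664, East 2.479, Central 2.524, Lowland 3.322, South 5.597, North 7.284.
Rounding to the nearest integer: Coastal 4, East 2, Central 3, Lowland 3, South 6, North 7 (total 25).

Coastal=4; East=2; Central=3; Lowland=3; South=6; North=7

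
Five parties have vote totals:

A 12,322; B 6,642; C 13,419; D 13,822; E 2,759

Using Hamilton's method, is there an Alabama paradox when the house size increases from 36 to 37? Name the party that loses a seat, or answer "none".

none

At 36 seats: A 9, B 5, C 10, D 10, E 2.
At 37 seats: A 9, B 5, C 10, D 11, E 2.
No party's allocation decreased.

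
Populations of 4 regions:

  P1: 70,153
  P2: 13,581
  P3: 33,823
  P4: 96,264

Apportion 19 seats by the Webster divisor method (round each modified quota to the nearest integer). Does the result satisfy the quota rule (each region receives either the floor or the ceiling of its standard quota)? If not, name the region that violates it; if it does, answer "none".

Standard quotas: P1 6.234, P2 1.207, P3 3.005, P4 8.554.
Webster allocation: P1 6, P2 1, P3 3, P4 9.
Every allocation lies between the lower and upper quota.

none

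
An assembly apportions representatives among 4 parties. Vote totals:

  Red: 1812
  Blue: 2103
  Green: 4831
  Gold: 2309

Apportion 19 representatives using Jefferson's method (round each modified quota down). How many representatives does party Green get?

9

Standard divisor 11055/19 ≈ 581.842; standard quotas: Red 3.114, Blue 3.614, Green 8.303, Gold 3.968.
Rounding down gives 3, 3, 8, 3 = 17 seats, so the divisor must be adjusted.
With modified divisor 530: modified quotas Red 3.419, Blue 3.968, Green 9.115, Gold 4.357.
Rounding down: Red 3, Blue 3, Green 9, Gold 4 (total 19).
Green receives 9.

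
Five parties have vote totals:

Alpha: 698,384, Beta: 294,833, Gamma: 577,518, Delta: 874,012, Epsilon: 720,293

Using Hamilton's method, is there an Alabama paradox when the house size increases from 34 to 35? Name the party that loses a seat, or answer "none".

none

At 34 seats: Alpha 8, Beta 3, Gamma 6, Delta 9, Epsilon 8.
At 35 seats: Alpha 8, Beta 3, Gamma 6, Delta 10, Epsilon 8.
No party's allocation decreased.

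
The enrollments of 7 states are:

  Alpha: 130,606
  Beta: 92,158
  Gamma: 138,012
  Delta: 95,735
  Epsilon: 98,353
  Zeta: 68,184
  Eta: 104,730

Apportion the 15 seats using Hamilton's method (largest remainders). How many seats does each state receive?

The standard divisor is 727778/15 ≈ 48518.533.
Standard quotas: Alpha 2.6919, Beta 1.8994, Gamma 2.8445, Delta 1.9732, Epsilon 2.0271, Zeta 1.4053, Eta 2.1586.
Lower quotas: Alpha 2, Beta 1, Gamma 2, Delta 1, Epsilon 2, Zeta 1, Eta 2 (sum 11, leaving 4 seats).
Remainders in descending order: Delta 0.9732, Beta 0.8994, Gamma 0.8445, Alpha 0.6919, Zeta 0.4053, Eta 0.1586, Epsilon 0.0271.
The surplus seats go to Delta, Beta, Gamma, Alpha.

Alpha=3, Beta=2, Gamma=3, Delta=2, Epsilon=2, Zeta=1, Eta=2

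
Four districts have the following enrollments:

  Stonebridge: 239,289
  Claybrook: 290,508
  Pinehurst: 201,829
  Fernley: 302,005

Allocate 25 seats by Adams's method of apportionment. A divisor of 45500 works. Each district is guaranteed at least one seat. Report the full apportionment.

Stonebridge=6; Claybrook=7; Pinehurst=5; Fernley=7

With modified divisor 45500: modified quotas Stonebridge 5.259, Claybrook 6.385, Pinehurst 4.436, Fernley 6.637.
Rounding up: Stonebridge 6, Claybrook 7, Pinehurst 5, Fernley 7 (total 25).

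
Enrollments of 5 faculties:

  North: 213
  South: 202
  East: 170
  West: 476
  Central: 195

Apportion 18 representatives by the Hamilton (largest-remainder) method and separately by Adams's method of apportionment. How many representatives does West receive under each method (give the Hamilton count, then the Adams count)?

Hamilton: North 3, South 3, East 2, West 7, Central 3.
Adams: North 3, South 3, East 3, West 6, Central 3.
West gets 7 under Hamilton and 6 under Adams.

7 and 6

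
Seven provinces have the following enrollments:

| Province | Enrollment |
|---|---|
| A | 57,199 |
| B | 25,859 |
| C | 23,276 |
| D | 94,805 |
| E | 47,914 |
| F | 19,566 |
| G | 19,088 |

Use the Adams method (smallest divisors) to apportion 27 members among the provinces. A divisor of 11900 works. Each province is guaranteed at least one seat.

With modified divisor 11900: modified quotas A 4.807, B 2.173, C 1.956, D 7.967, E 4.026, F 1.644, G 1.604.
Rounding up: A 5, B 3, C 2, D 8, E 5, F 2, G 2 (total 27).

A=5, B=3, C=2, D=8, E=5, F=2, G=2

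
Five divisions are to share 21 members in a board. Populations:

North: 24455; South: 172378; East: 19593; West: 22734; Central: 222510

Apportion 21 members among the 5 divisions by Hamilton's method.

Standard divisor: 461670 ÷ 21 ≈ 21984.286.
Standard quotas: North 1.1124, South 7.8410, East 0.8912, West 1.0341, Central 10.1213.
Lower quotas: North 1, South 7, East 0, West 1, Central 10 (sum 19, leaving 2 seats).
Remainders in descending order: East 0.8912, South 0.8410, Central 0.1213, North 0.1124, West 0.0341.
Largest remainders: East, South receive the extra seats.

North 1; South 8; East 1; West 1; Central 10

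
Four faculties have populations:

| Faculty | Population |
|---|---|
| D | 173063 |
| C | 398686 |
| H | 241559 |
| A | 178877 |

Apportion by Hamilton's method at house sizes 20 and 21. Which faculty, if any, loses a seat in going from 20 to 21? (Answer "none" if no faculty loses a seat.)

At 20 seats: D 3, C 8, H 5, A 4.
At 21 seats: D 4, C 8, H 5, A 4.
No faculty's allocation decreased.

none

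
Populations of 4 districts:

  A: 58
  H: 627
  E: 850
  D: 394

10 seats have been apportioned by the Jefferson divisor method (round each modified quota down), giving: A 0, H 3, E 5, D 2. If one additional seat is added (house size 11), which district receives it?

H

Priority for the next seat is population ÷ (current seats + 1).
Priorities: A 58.000, H 156.750, E 141.667, D 131.333.
Highest priority: H.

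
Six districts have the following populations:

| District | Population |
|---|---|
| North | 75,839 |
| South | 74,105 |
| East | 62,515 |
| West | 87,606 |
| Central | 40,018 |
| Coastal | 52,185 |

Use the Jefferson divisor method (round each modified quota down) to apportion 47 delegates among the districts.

North 9, South 9, East 7, West 11, Central 5, Coastal 6

Standard divisor 392268/47 ≈ 8346.128; standard quotas: North 9.087, South 8.879, East 7.490, West 10.497, Central 4.795, Coastal 6.253.
Rounding down gives 9, 8, 7, 10, 4, 6 = 44 seats, so the divisor must be adjusted.
With modified divisor 7900: modified quotas North 9.600, South 9.380, East 7.913, West 11.089, Central 5.066, Coastal 6.606.
Rounding down: North 9, South 9, East 7, West 11, Central 5, Coastal 6 (total 47).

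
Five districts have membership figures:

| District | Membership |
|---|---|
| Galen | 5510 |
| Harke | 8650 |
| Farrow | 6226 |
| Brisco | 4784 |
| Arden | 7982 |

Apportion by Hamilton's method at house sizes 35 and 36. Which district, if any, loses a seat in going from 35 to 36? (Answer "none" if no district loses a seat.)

none

At 35 seats: Galen 6, Harke 9, Farrow 7, Brisco 5, Arden 8.
At 36 seats: Galen 6, Harke 9, Farrow 7, Brisco 5, Arden 9.
No district's allocation decreased.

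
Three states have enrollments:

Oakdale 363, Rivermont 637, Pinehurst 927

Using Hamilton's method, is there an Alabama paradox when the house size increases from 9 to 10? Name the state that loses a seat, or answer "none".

none

At 9 seats: Oakdale 2, Rivermont 3, Pinehurst 4.
At 10 seats: Oakdale 2, Rivermont 3, Pinehurst 5.
No state's allocation decreased.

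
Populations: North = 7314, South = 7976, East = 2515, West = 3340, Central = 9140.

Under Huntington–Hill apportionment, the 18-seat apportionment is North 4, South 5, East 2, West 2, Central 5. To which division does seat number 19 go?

Central

Priority for the next seat is population ÷ (√(s·(s+1))).
Priorities: North 1635.460, South 1456.212, East 1026.744, West 1363.549, Central 1668.728.
Highest priority: Central.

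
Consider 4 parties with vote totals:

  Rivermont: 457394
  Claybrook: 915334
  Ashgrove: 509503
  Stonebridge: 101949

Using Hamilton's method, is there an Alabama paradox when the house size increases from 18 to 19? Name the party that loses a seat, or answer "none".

At 18 seats: Rivermont 4, Claybrook 8, Ashgrove 5, Stonebridge 1.
At 19 seats: Rivermont 4, Claybrook 9, Ashgrove 5, Stonebridge 1.
No party's allocation decreased.

none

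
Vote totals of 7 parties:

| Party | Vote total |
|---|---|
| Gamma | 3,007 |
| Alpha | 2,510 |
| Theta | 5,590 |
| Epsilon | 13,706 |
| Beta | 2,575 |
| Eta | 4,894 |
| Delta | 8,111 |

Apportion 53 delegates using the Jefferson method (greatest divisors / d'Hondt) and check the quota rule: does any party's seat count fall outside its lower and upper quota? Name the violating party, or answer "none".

Standard quotas: Gamma 3.946, Alpha 3.293, Theta 7.335, Epsilon 17.984, Beta 3.379, Eta 6.421, Delta 10.643.
Jefferson allocation: Gamma 4, Alpha 3, Theta 7, Epsilon 19, Beta 3, Eta 6, Delta 11.
Epsilon has quota 17.984 (lower 17, upper 18) but receives 19 — outside the quota interval.

Epsilon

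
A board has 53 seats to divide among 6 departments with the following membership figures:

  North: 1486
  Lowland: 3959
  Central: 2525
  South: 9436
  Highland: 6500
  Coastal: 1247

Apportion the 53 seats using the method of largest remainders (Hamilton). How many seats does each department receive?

North 3, Lowland 8, Central 5, South 20, Highland 14, Coastal 3

Total 25153; standard divisor 25153/53 ≈ 474.585.
Standard quotas: North 3.1312, Lowland 8.3420, Central 5.3204, South 19.8826, Highland 13.6962, Coastal 2.6276.
Lower quotas: North 3, Lowland 8, Central 5, South 19, Highland 13, Coastal 2 (sum 50, leaving 3 seats).
Remainders in descending order: South 0.8826, Highland 0.6962, Coastal 0.6276, Lowland 0.3420, Central 0.3204, North 0.1312.
The surplus seats go to South, Highland, Coastal.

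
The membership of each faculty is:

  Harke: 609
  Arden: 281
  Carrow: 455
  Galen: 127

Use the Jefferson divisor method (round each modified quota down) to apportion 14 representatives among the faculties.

Standard divisor 1472/14 ≈ 105.143; standard quotas: Harke 5.792, Arden 2.673, Carrow 4.327, Galen 1.208.
Rounding down gives 5, 2, 4, 1 = 12 seats, so the divisor must be adjusted.
With modified divisor 92: modified quotas Harke 6.620, Arden 3.054, Carrow 4.946, Galen 1.380.
Rounding down: Harke 6, Arden 3, Carrow 4, Galen 1 (total 14).

Harke: 6; Arden: 3; Carrow: 4; Galen: 1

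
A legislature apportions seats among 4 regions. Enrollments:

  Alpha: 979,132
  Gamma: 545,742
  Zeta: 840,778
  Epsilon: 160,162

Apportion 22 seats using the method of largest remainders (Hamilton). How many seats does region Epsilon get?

Standard divisor: 2525814 ÷ 22 ≈ 114809.727.
Standard quotas: Alpha 8.5283, Gamma 4.7534, Zeta 7.3232, Epsilon 1.3950.
Lower quotas: Alpha 8, Gamma 4, Zeta 7, Epsilon 1 (sum 20, leaving 2 seats).
Remainders in descending order: Gamma 0.7534, Alpha 0.5283, Epsilon 0.3950, Zeta 0.3232.
The surplus seats go to Gamma, Alpha.
Epsilon receives 1.

1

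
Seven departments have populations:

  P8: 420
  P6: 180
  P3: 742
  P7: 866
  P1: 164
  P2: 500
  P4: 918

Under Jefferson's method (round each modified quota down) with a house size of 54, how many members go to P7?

Standard divisor 3790/54 ≈ 70.185; standard quotas: P8 5.984, P6 2.565, P3 10.572, P7 12.339, P1 2.337, P2 7.124, P4 13.080.
Rounding down gives 5, 2, 10, 12, 2, 7, 13 = 51 seats, so the divisor must be adjusted.
With modified divisor 66: modified quotas P8 6.364, P6 2.727, P3 11.242, P7 13.121, P1 2.485, P2 7.576, P4 13.909.
Rounding down: P8 6, P6 2, P3 11, P7 13, P1 2, P2 7, P4 13 (total 54).
P7 receives 13.

13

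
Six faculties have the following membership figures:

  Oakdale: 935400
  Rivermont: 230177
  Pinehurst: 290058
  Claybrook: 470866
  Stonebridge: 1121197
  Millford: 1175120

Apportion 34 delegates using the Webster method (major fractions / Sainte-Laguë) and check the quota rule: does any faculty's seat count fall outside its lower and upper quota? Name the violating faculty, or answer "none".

Standard quotas: Oakdale 7.531, Rivermont 1.853, Pinehurst 2.335, Claybrook 3.791, Stonebridge 9.027, Millford 9.461.
Webster allocation: Oakdale 8, Rivermont 2, Pinehurst 2, Claybrook 4, Stonebridge 9, Millford 9.
Every allocation lies between the lower and upper quota.

none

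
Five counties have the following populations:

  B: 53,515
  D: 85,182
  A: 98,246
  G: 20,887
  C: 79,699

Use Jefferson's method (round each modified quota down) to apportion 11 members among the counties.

B 2, D 3, A 3, G 0, C 3

Standard divisor 337529/11 ≈ 30684.455; standard quotas: B 1.744, D 2.776, A 3.202, G 0.681, C 2.597.
Rounding down gives 1, 2, 3, 0, 2 = 8 seats, so the divisor must be adjusted.
With modified divisor 25600: modified quotas B 2.090, D 3.327, A 3.838, G 0.816, C 3.113.
Rounding down: B 2, D 3, A 3, G 0, C 3 (total 11).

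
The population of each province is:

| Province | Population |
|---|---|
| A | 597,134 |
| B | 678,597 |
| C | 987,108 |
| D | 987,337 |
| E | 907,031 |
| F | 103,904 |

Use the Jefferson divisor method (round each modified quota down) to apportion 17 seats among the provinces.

A=2; B=3; C=4; D=4; E=4; F=0

Standard divisor 4261111/17 ≈ 250653.588; standard quotas: A 2.382, B 2.707, C 3.938, D 3.939, E 3.619, F 0.415.
Rounding down gives 2, 2, 3, 3, 3, 0 = 13 seats, so the divisor must be adjusted.
With modified divisor 212600: modified quotas A 2.809, B 3.192, C 4.643, D 4.644, E 4.266, F 0.489.
Rounding down: A 2, B 3, C 4, D 4, E 4, F 0 (total 17).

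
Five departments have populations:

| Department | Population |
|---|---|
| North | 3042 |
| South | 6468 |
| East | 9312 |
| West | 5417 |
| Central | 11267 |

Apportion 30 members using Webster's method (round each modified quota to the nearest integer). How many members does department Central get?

9

Standard divisor 35506/30 ≈ 1183.533; standard quotas: North 2.570, South 5.465, East 7.868, West 4.577, Central 9.520.
Rounding to the nearest integer gives 3, 5, 8, 5, 10 = 31 seats, so the divisor must be adjusted.
With modified divisor 1190: modified quotas North 2.556, South 5.435, East 7.825, West 4.552, Central 9.468.
Rounding to the nearest integer: North 3, South 5, East 8, West 5, Central 9 (total 30).
Central receives 9.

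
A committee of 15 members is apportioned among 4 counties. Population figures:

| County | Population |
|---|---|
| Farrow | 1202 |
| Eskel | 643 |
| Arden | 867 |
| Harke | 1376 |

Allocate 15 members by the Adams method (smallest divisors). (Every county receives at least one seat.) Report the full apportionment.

Standard divisor 4088/15 ≈ 272.533; standard quotas: Farrow 4.410, Eskel 2.359, Arden 3.181, Harke 5.049.
Rounding up gives 5, 3, 4, 6 = 18 seats, so the divisor must be adjusted.
With modified divisor 310: modified quotas Farrow 3.877, Eskel 2.074, Arden 2.797, Harke 4.439.
Rounding up: Farrow 4, Eskel 3, Arden 3, Harke 5 (total 15).

Farrow 4, Eskel 3, Arden 3, Harke 5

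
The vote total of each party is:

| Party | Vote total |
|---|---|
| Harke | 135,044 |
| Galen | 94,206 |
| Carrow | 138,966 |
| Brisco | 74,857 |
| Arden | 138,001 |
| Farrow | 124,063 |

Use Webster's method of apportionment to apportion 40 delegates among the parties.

Standard divisor 705137/40 ≈ 17628.425; standard quotas: Harke 7.661, Galen 5.344, Carrow 7.883, Brisco 4.246, Arden 7.828, Farrow 7.038.
Rounding to the nearest integer gives Harke 8, Galen 5, Carrow 8, Brisco 4, Arden 8, Farrow 7 — total 40, matching the house size, so no adjustment is needed.

Harke 8, Galen 5, Carrow 8, Brisco 4, Arden 8, Farrow 7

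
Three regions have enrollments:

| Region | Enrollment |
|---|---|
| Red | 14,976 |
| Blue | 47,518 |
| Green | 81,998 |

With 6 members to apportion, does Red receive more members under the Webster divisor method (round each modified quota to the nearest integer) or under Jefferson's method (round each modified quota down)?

Webster

Webster: Red 1, Blue 2, Green 3.
Jefferson: Red 0, Blue 2, Green 4.
Red gets 1 under Webster and 0 under Jefferson.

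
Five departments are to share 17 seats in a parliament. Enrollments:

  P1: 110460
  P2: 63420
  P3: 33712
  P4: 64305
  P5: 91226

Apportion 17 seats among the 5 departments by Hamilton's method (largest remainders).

The standard divisor is 363123/17 ≈ 21360.176.
Standard quotas: P1 5.1713, P2 2.9691, P3 1.5783, P4 3.0105, P5 4.2708.
Lower quotas: P1 5, P2 2, P3 1, P4 3, P5 4 (sum 15, leaving 2 seats).
Remainders in descending order: P2 0.9691, P3 0.5783, P5 0.2708, P1 0.1713, P4 0.0105.
Largest remainders: P2, P3 receive the extra seats.

P1: 5, P2: 3, P3: 2, P4: 3, P5: 4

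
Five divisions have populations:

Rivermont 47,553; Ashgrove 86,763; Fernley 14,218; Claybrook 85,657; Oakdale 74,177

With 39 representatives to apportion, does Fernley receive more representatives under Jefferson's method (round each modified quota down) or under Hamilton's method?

Hamilton

Jefferson: Rivermont 6, Ashgrove 11, Fernley 1, Claybrook 11, Oakdale 10.
Hamilton: Rivermont 6, Ashgrove 11, Fernley 2, Claybrook 11, Oakdale 9.
Fernley gets 1 under Jefferson and 2 under Hamilton.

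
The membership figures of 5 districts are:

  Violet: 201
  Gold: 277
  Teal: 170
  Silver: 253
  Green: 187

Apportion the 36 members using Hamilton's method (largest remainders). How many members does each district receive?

Violet=7; Gold=9; Teal=6; Silver=8; Green=6

The standard divisor is 1088/36 ≈ 30.222.
Standard quotas: Violet 6.651, Gold 9.165, Teal 5.625, Silver 8.371, Green 6.188.
Lower quotas: Violet 6, Gold 9, Teal 5, Silver 8, Green 6 (sum 34, leaving 2 seats).
Remainders in descending order: Violet 0.651, Teal 0.625, Silver 0.371, Green 0.188, Gold 0.165.
The surplus seats go to Violet, Teal.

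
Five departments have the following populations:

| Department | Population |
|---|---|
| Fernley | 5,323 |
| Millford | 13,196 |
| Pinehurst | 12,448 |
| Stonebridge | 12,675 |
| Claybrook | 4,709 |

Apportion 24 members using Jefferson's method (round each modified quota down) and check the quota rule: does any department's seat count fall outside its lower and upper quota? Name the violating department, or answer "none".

none

Standard quotas: Fernley 2.642, Millford 6.550, Pinehurst 6.179, Stonebridge 6.291, Claybrook 2.337.
Jefferson allocation: Fernley 2, Millford 7, Pinehurst 6, Stonebridge 7, Claybrook 2.
Every allocation lies between the lower and upper quota.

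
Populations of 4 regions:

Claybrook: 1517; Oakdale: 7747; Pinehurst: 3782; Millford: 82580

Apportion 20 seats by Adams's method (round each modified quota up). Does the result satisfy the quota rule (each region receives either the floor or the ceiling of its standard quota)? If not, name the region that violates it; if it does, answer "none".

Standard quotas: Claybrook 0.317, Oakdale 1.620, Pinehurst 0.791, Millford 17.271.
Adams allocation: Claybrook 1, Oakdale 2, Pinehurst 1, Millford 16.
Millford has quota 17.271 (lower 17, upper 18) but receives 16 — outside the quota interval.

Millford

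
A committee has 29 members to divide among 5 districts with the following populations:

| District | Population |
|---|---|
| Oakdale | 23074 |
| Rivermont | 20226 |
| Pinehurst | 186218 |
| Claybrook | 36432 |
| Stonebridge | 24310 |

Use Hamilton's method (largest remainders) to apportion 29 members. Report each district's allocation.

Standard divisor: 290260 ÷ 29 ≈ 10008.966.
Standard quotas: Oakdale 2.3053, Rivermont 2.0208, Pinehurst 18.6051, Claybrook 3.6399, Stonebridge 2.4288.
Lower quotas: Oakdale 2, Rivermont 2, Pinehurst 18, Claybrook 3, Stonebridge 2 (sum 27, leaving 2 seats).
Remainders in descending order: Claybrook 0.6399, Pinehurst 0.6051, Stonebridge 0.4288, Oakdale 0.3053, Rivermont 0.0208.
The surplus seats go to Claybrook, Pinehurst.

Oakdale 2, Rivermont 2, Pinehurst 19, Claybrook 4, Stonebridge 2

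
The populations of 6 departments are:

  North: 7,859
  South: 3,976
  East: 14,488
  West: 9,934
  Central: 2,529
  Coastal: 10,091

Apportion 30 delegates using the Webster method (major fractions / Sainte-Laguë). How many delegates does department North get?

Standard divisor 48877/30 ≈ 1629.233; standard quotas: North 4.824, South 2.440, East 8.893, West 6.097, Central 1.552, Coastal 6.194.
Rounding to the nearest integer gives North 5, South 2, East 9, West 6, Central 2, Coastal 6 — total 30, matching the house size, so no adjustment is needed.
North receives 5.

5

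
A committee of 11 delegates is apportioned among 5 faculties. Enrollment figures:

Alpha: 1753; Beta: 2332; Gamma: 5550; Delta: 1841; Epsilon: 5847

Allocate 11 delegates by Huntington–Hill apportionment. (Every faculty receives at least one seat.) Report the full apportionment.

Alpha 1; Beta 2; Gamma 3; Delta 1; Epsilon 4

With divisor 1626: modified quotas Alpha 1.078, Beta 1.434, Gamma 3.413, Delta 1.132, Epsilon 3.596.
Geometric-mean thresholds: Alpha √(1·2)=1.414, Beta √(1·2)=1.414, Gamma √(3·4)=3.464, Delta √(1·2)=1.414, Epsilon √(3·4)=3.464.
Each quota rounded against its threshold gives Alpha 1, Beta 2, Gamma 3, Delta 1, Epsilon 4 (total 11).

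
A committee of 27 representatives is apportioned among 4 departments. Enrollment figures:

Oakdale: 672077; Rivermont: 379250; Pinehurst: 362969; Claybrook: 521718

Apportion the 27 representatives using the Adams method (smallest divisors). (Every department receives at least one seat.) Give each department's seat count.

Oakdale 9, Rivermont 6, Pinehurst 5, Claybrook 7

Standard divisor 1936014/27 ≈ 71704.222; standard quotas: Oakdale 9.373, Rivermont 5.289, Pinehurst 5.062, Claybrook 7.276.
Rounding up gives 10, 6, 6, 8 = 30 seats, so the divisor must be adjusted.
With modified divisor 75300: modified quotas Oakdale 8.925, Rivermont 5.037, Pinehurst 4.820, Claybrook 6.929.
Rounding up: Oakdale 9, Rivermont 6, Pinehurst 5, Claybrook 7 (total 27).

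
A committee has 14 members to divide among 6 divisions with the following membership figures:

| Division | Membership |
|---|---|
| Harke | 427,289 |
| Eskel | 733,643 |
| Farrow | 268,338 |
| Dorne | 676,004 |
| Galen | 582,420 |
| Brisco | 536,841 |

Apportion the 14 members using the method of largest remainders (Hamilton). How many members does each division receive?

The standard divisor is 3224535/14 ≈ 230323.929.
Standard quotas: Harke 1.8552, Eskel 3.1853, Farrow 1.1650, Dorne 2.9350, Galen 2.5287, Brisco 2.3308.
Lower quotas: Harke 1, Eskel 3, Farrow 1, Dorne 2, Galen 2, Brisco 2 (sum 11, leaving 3 seats).
Remainders in descending order: Dorne 0.9350, Harke 0.8552, Galen 0.5287, Brisco 0.3308, Eskel 0.1853, Farrow 0.1650.
Largest remainders: Dorne, Harke, Galen receive the extra seats.

Harke=2, Eskel=3, Farrow=1, Dorne=3, Galen=3, Brisco=2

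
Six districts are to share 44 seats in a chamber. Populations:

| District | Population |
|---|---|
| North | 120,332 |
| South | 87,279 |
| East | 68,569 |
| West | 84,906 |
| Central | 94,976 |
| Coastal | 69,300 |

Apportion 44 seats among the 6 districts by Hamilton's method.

Total 525362; standard divisor 525362/44 ≈ 11940.045.
Standard quotas: North 10.0780, South 7.3098, East 5.7428, West 7.1110, Central 7.9544, Coastal 5.8040.
Lower quotas: North 10, South 7, East 5, West 7, Central 7, Coastal 5 (sum 41, leaving 3 seats).
Remainders in descending order: Central 0.9544, Coastal 0.8040, East 0.7428, South 0.3098, West 0.1110, North 0.0780.
The surplus seats go to Central, Coastal, East.

North=10, South=7, East=6, West=7, Central=8, Coastal=6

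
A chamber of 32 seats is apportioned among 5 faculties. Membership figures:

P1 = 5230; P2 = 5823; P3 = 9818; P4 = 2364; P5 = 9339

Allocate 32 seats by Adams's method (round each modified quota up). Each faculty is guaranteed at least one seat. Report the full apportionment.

Standard divisor 32574/32 ≈ 1017.938; standard quotas: P1 5.138, P2 5.720, P3 9.645, P4 2.322, P5 9.174.
Rounding up gives 6, 6, 10, 3, 10 = 35 seats, so the divisor must be adjusted.
With modified divisor 1100: modified quotas P1 4.755, P2 5.294, P3 8.925, P4 2.149, P5 8.490.
Rounding up: P1 5, P2 6, P3 9, P4 3, P5 9 (total 32).

P1=5; P2=6; P3=9; P4=3; P5=9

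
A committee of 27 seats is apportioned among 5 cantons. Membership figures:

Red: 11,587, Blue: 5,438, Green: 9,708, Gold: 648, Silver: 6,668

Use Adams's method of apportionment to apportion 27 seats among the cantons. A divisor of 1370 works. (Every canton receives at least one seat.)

With modified divisor 1370: modified quotas Red 8.458, Blue 3.969, Green 7.086, Gold 0.473, Silver 4.867.
Rounding up: Red 9, Blue 4, Green 8, Gold 1, Silver 5 (total 27).

Red=9; Blue=4; Green=8; Gold=1; Silver=5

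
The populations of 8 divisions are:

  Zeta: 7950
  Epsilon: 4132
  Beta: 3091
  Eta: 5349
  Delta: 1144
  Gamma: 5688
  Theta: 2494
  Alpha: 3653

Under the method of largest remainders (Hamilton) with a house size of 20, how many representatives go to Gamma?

3

Standard divisor: 33501 ÷ 20 ≈ 1675.05.
Standard quotas: Zeta 4.7461, Epsilon 2.4668, Beta 1.8453, Eta 3.1933, Delta 0.6830, Gamma 3.3957, Theta 1.4889, Alpha 2.1808.
Lower quotas: Zeta 4, Epsilon 2, Beta 1, Eta 3, Delta 0, Gamma 3, Theta 1, Alpha 2 (sum 16, leaving 4 seats).
Remainders in descending order: Beta 0.8453, Zeta 0.7461, Delta 0.6830, Theta 0.4889, Epsilon 0.4668, Gamma 0.3957, Eta 0.1933, Alpha 0.1808.
The surplus seats go to Beta, Zeta, Delta, Theta.
Gamma receives 3.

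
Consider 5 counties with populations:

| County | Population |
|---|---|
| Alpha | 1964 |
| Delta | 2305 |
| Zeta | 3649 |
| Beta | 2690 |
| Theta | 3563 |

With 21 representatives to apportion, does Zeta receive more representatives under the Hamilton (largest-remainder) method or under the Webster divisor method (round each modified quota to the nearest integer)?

Webster

Hamilton: Alpha 3, Delta 4, Zeta 5, Beta 4, Theta 5.
Webster: Alpha 3, Delta 3, Zeta 6, Beta 4, Theta 5.
Zeta gets 5 under Hamilton and 6 under Webster.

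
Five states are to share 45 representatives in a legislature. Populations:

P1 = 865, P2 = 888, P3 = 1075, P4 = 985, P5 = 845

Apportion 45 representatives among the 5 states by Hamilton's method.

P1 8; P2 9; P3 10; P4 10; P5 8

The standard divisor is 4658/45 ≈ 103.511.
Standard quotas: P1 8.357, P2 8.579, P3 10.385, P4 9.516, P5 8.163.
Lower quotas: P1 8, P2 8, P3 10, P4 9, P5 8 (sum 43, leaving 2 seats).
Remainders in descending order: P2 0.579, P4 0.516, P3 0.385, P1 0.357, P5 0.163.
The surplus seats go to P2, P4.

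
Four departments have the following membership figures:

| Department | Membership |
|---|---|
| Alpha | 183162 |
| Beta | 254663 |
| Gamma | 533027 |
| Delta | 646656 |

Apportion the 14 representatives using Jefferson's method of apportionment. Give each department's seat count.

Standard divisor 1617508/14 ≈ 115536.286; standard quotas: Alpha 1.585, Beta 2.204, Gamma 4.614, Delta 5.597.
Rounding down gives 1, 2, 4, 5 = 12 seats, so the divisor must be adjusted.
With modified divisor 99500: modified quotas Alpha 1.841, Beta 2.559, Gamma 5.357, Delta 6.499.
Rounding down: Alpha 1, Beta 2, Gamma 5, Delta 6 (total 14).

Alpha: 1, Beta: 2, Gamma: 5, Delta: 6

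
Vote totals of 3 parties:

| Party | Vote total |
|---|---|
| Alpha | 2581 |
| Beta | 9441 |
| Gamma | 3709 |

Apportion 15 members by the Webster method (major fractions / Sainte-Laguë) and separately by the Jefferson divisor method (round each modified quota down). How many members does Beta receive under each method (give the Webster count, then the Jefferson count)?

9 and 10

Webster: Alpha 2, Beta 9, Gamma 4.
Jefferson: Alpha 2, Beta 10, Gamma 3.
Beta gets 9 under Webster and 10 under Jefferson.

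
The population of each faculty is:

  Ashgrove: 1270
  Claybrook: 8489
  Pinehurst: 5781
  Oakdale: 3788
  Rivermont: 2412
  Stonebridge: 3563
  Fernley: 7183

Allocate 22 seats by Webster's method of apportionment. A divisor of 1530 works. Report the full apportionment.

With modified divisor 1530: modified quotas Ashgrove 0.830, Claybrook 5.548, Pinehurst 3.778, Oakdale 2.476, Rivermont 1.576, Stonebridge 2.329, Fernley 4.695.
Rounding to the nearest integer: Ashgrove 1, Claybrook 6, Pinehurst 4, Oakdale 2, Rivermont 2, Stonebridge 2, Fernley 5 (total 22).

Ashgrove: 1; Claybrook: 6; Pinehurst: 4; Oakdale: 2; Rivermont: 2; Stonebridge: 2; Fernley: 5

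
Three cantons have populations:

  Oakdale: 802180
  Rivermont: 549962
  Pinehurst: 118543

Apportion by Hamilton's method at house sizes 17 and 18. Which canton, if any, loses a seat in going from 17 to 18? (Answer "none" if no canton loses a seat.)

At 17 seats: Oakdale 9, Rivermont 6, Pinehurst 2.
At 18 seats: Oakdale 10, Rivermont 7, Pinehurst 1.
Pinehurst drops from 2 to 1.

Pinehurst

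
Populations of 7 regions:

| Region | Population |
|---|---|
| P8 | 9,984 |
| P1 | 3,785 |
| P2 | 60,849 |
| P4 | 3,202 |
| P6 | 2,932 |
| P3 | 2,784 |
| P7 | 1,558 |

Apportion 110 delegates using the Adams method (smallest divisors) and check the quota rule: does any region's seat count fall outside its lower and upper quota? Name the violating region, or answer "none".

Standard quotas: P8 12.906, P1 4.893, P2 78.659, P4 4.139, P6 3.790, P3 3.599, P7 2.014.
Adams allocation: P8 13, P1 5, P2 77, P4 5, P6 4, P3 4, P7 2.
P2 has quota 78.659 (lower 78, upper 79) but receives 77 — outside the quota interval.

P2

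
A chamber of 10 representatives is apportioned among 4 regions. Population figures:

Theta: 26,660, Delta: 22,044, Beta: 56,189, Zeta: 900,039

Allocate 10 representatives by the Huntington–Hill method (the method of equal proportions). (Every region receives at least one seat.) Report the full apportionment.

With divisor 129576: modified quotas Theta 0.206, Delta 0.170, Beta 0.434, Zeta 6.946.
Geometric-mean thresholds: Theta (min 1), Delta (min 1), Beta (min 1), Zeta √(6·7)=6.481.
Each quota rounded against its threshold gives Theta 1, Delta 1, Beta 1, Zeta 7 (total 10).

Theta: 1, Delta: 1, Beta: 1, Zeta: 7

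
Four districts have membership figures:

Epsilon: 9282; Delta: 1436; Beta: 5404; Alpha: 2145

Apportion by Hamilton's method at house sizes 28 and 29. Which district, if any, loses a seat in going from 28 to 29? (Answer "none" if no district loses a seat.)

Alpha

At 28 seats: Epsilon 14, Delta 2, Beta 8, Alpha 4.
At 29 seats: Epsilon 15, Delta 2, Beta 9, Alpha 3.
Alpha drops from 4 to 3.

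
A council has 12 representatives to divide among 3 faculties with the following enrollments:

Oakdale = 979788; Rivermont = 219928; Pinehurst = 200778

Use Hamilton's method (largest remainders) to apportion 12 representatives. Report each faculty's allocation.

Oakdale 8, Rivermont 2, Pinehurst 2

Standard divisor: 1400494 ÷ 12 ≈ 116707.833.
Standard quotas: Oakdale 8.3952, Rivermont 1.8844, Pinehurst 1.7203.
Lower quotas: Oakdale 8, Rivermont 1, Pinehurst 1 (sum 10, leaving 2 seats).
Remainders in descending order: Rivermont 0.8844, Pinehurst 0.7203, Oakdale 0.3952.
The surplus seats go to Rivermont, Pinehurst.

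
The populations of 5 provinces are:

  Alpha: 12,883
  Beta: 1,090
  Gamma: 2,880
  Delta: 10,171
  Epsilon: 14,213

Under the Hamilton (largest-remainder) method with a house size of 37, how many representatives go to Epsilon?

13

The standard divisor is 41237/37 ≈ 1114.514.
Standard quotas: Alpha 11.5593, Beta 0.9780, Gamma 2.5841, Delta 9.1260, Epsilon 12.7526.
Lower quotas: Alpha 11, Beta 0, Gamma 2, Delta 9, Epsilon 12 (sum 34, leaving 3 seats).
Remainders in descending order: Beta 0.9780, Epsilon 0.7526, Gamma 0.5841, Alpha 0.5593, Delta 0.1260.
The surplus seats go to Beta, Epsilon, Gamma.
Epsilon receives 13.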